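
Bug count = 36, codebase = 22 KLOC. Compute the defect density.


Defect density = defects / KLOC
Defect density = 36 / 22
Defect density = 1.636 defects/KLOC

1.636 defects/KLOC


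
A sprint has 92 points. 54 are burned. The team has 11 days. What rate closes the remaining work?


Formula: Required rate = Remaining points / Days left
Remaining = 92 - 54 = 38 points
Required rate = 38 / 11 = 3.45 points/day

3.45 points/day


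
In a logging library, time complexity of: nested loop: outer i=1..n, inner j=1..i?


Reasoning: triangle: n(n+1)/2 ~ n^2/2
Complexity: O(n^2)

O(n^2)


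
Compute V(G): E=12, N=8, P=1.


Formula: V(G) = E - N + 2P
V(G) = 12 - 8 + 2*1
V(G) = 4 + 2
V(G) = 6

6


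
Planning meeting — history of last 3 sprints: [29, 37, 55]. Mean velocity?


Formula: Avg velocity = Total points / Number of sprints
Points: [29, 37, 55]
Sum = 29 + 37 + 55 = 121
Avg velocity = 121 / 3 = 40.33 points/sprint

40.33 points/sprint


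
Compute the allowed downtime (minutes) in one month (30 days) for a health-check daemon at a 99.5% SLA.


Formula: allowed downtime = period * (100 - SLA) / 100
Period (month (30 days)) = 43200 minutes
Unavailability fraction = (100 - 99.5) / 100
Allowed downtime = 43200 * (100 - 99.5) / 100
Allowed downtime = 216.0 minutes

216.0 minutes


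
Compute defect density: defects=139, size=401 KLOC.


Defect density = defects / KLOC
Defect density = 139 / 401
Defect density = 0.347 defects/KLOC

0.347 defects/KLOC


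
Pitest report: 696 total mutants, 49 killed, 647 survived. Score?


Mutation score = killed / total * 100
Mutation score = 49 / 696 * 100
Mutation score = 7.04%

7.04%


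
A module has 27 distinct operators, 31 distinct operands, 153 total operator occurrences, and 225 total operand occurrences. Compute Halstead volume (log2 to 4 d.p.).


Formula: V = N * log2(η), where N = N1 + N2 and η = η1 + η2
η = 27 + 31 = 58
N = 153 + 225 = 378
log2(58) ≈ 5.8580
V = 378 * 5.8580 = 2214.32

2214.32


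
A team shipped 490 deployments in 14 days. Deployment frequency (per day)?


Formula: deployments per day = releases / days
= 490 / 14
= 35.0 deploys/day
(equivalently, 245.0 deploys/week)

35.0 deploys/day


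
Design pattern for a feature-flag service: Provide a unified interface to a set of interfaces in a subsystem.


This matches the Facade pattern

Facade


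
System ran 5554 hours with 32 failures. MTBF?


Formula: MTBF = Total operating time / Number of failures
MTBF = 5554 / 32
MTBF = 173.56 hours

173.56 hours


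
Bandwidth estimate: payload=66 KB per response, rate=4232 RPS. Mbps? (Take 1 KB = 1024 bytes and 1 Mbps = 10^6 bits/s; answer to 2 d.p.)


Formula: Mbps = payload_bytes * RPS * 8 / 1e6
Payload per request = 66 KB = 66 * 1024 = 67584 bytes
Total bytes/sec = 67584 * 4232 = 286015488
Total bits/sec = 286015488 * 8 = 2288123904
Mbps = 2288123904 / 1e6 = 2288.12

2288.12 Mbps


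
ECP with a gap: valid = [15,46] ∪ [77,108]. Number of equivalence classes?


Valid ranges: [15,46] and [77,108]
Class 1: x < 15 — invalid
Class 2: 15 ≤ x ≤ 46 — valid
Class 3: 46 < x < 77 — invalid (gap between ranges)
Class 4: 77 ≤ x ≤ 108 — valid
Class 5: x > 108 — invalid
Total equivalence classes: 5

5 equivalence classes


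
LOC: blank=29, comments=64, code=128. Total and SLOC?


Total LOC = blank + comment + code
Total LOC = 29 + 64 + 128 = 221
SLOC (source only) = code = 128

Total LOC: 221, SLOC: 128


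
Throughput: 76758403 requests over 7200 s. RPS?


Formula: throughput = requests / seconds
throughput = 76758403 / 7200
throughput = 10660.89 requests/second

10660.89 requests/second


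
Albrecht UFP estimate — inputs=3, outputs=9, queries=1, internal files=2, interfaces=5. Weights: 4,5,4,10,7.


UFP = EI*4 + EO*5 + EQ*4 + ILF*10 + EIF*7
UFP = 3*4 + 9*5 + 1*4 + 2*10 + 5*7
UFP = 12 + 45 + 4 + 20 + 35
UFP = 116

116


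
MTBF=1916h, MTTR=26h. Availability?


Availability = MTBF / (MTBF + MTTR)
Availability = 1916 / (1916 + 26)
Availability = 1916 / 1942
Availability = 98.6612%

98.6612%


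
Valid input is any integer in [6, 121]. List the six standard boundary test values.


Range: [6, 121]
Boundaries: just below min, min, min+1, max-1, max, just above max
Values: [5, 6, 7, 120, 121, 122]

[5, 6, 7, 120, 121, 122]


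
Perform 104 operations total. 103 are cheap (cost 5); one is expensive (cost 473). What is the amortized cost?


Formula: Amortized cost = Total cost / Operations
Total cost = (103 * 5) + (1 * 473)
Total cost = 515 + 473 = 988
Amortized = 988 / 104 = 9.5

9.5


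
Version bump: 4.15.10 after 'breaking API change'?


Current: 4.15.10
Change category: 'breaking API change' → major bump
SemVer rule: major bump → increment MAJOR, reset MINOR and PATCH to 0
New: 5.0.0

5.0.0


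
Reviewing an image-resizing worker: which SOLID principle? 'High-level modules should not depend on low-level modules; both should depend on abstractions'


This describes the Dependency Inversion Principle (DIP)

Dependency Inversion Principle (DIP)


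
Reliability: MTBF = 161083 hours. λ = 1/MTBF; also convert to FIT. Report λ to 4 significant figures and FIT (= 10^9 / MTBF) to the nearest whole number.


Formula: λ = 1 / MTBF; FIT = λ × 1e9 = 1e9 / MTBF
λ = 1 / 161083 ≈ 6.208e-06 failures/hour
FIT = 1e9 / 161083 ≈ 6208 failures per 1e9 hours (nearest whole number)

λ = 6.208e-06 /h, FIT = 6208


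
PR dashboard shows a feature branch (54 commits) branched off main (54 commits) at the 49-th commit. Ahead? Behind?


Common ancestor: commit #49
feature commits after divergence: 54 - 49 = 5
main commits after divergence: 54 - 49 = 5
feature is 5 commits ahead of main
main is 5 commits ahead of feature

feature ahead: 5, main ahead: 5


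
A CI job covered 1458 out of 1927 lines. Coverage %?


Coverage = covered / total * 100
Coverage = 1458 / 1927 * 100
Coverage = 75.66%

75.66%


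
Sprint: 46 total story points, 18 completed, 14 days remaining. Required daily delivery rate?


Formula: Required rate = Remaining points / Days left
Remaining = 46 - 18 = 28 points
Required rate = 28 / 14 = 2.0 points/day

2.0 points/day


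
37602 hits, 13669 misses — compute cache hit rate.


Formula: hit rate = hits / (hits + misses) * 100
hit rate = 37602 / (37602 + 13669) * 100
hit rate = 37602 / 51271 * 100
hit rate = 73.34%

73.34%


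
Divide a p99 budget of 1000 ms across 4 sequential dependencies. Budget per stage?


Formula: per_stage = total_budget / stages
per_stage = 1000 / 4
per_stage = 250.0 ms

250.0 ms


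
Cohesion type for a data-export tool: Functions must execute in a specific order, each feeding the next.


Reasoning: Output of one is input to next
Type: Sequential cohesion

Sequential cohesion


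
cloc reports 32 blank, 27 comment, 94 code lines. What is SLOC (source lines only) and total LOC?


Total LOC = blank + comment + code
Total LOC = 32 + 27 + 94 = 153
SLOC (source only) = code = 94

Total LOC: 153, SLOC: 94


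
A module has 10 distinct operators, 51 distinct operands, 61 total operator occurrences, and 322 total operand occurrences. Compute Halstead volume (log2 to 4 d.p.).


Formula: V = N * log2(η), where N = N1 + N2 and η = η1 + η2
η = 10 + 51 = 61
N = 61 + 322 = 383
log2(61) ≈ 5.9307
V = 383 * 5.9307 = 2271.46

2271.46


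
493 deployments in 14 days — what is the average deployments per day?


Formula: deployments per day = releases / days
= 493 / 14
= 35.214 deploys/day
(equivalently, 246.5 deploys/week)

35.214 deploys/day


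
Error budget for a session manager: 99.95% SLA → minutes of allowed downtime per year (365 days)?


Formula: allowed downtime = period * (100 - SLA) / 100
Period (year (365 days)) = 525600 minutes
Unavailability fraction = (100 - 99.95) / 100
Allowed downtime = 525600 * (100 - 99.95) / 100
Allowed downtime = 262.8 minutes

262.8 minutes


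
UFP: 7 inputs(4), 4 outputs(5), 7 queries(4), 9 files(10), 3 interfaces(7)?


UFP = EI*4 + EO*5 + EQ*4 + ILF*10 + EIF*7
UFP = 7*4 + 4*5 + 7*4 + 9*10 + 3*7
UFP = 28 + 20 + 28 + 90 + 21
UFP = 187

187


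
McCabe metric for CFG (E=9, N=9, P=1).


Formula: V(G) = E - N + 2P
V(G) = 9 - 9 + 2*1
V(G) = 0 + 2
V(G) = 2

2


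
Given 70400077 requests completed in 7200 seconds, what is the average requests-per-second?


Formula: throughput = requests / seconds
throughput = 70400077 / 7200
throughput = 9777.79 requests/second

9777.79 requests/second


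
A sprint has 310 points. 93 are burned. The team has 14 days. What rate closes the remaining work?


Formula: Required rate = Remaining points / Days left
Remaining = 310 - 93 = 217 points
Required rate = 217 / 14 = 15.5 points/day

15.5 points/day


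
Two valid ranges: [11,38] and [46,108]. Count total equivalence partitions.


Valid ranges: [11,38] and [46,108]
Class 1: x < 11 — invalid
Class 2: 11 ≤ x ≤ 38 — valid
Class 3: 38 < x < 46 — invalid (gap between ranges)
Class 4: 46 ≤ x ≤ 108 — valid
Class 5: x > 108 — invalid
Total equivalence classes: 5

5 equivalence classes


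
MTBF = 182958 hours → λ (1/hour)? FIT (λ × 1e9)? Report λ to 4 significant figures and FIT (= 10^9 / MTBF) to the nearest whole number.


Formula: λ = 1 / MTBF; FIT = λ × 1e9 = 1e9 / MTBF
λ = 1 / 182958 ≈ 5.466e-06 failures/hour
FIT = 1e9 / 182958 ≈ 5466 failures per 1e9 hours (nearest whole number)

λ = 5.466e-06 /h, FIT = 5466


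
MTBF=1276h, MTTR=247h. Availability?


Availability = MTBF / (MTBF + MTTR)
Availability = 1276 / (1276 + 247)
Availability = 1276 / 1523
Availability = 83.782%

83.782%


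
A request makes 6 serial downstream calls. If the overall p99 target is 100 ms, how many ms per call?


Formula: per_stage = total_budget / stages
per_stage = 100 / 6
per_stage = 16.67 ms

16.67 ms


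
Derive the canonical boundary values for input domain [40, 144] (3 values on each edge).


Range: [40, 144]
Boundaries: just below min, min, min+1, max-1, max, just above max
Values: [39, 40, 41, 143, 144, 145]

[39, 40, 41, 143, 144, 145]


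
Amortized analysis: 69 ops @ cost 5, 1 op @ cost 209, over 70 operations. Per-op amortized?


Formula: Amortized cost = Total cost / Operations
Total cost = (69 * 5) + (1 * 209)
Total cost = 345 + 209 = 554
Amortized = 554 / 70 = 7.9143

7.9143


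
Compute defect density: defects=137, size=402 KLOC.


Defect density = defects / KLOC
Defect density = 137 / 402
Defect density = 0.341 defects/KLOC

0.341 defects/KLOC


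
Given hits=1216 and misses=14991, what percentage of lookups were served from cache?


Formula: hit rate = hits / (hits + misses) * 100
hit rate = 1216 / (1216 + 14991) * 100
hit rate = 1216 / 16207 * 100
hit rate = 7.5%

7.5%


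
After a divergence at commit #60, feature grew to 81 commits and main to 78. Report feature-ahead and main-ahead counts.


Common ancestor: commit #60
feature commits after divergence: 81 - 60 = 21
main commits after divergence: 78 - 60 = 18
feature is 21 commits ahead of main
main is 18 commits ahead of feature

feature ahead: 21, main ahead: 18


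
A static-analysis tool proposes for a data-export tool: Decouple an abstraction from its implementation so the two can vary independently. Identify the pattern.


This matches the Bridge pattern

Bridge


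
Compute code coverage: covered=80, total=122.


Coverage = covered / total * 100
Coverage = 80 / 122 * 100
Coverage = 65.57%

65.57%


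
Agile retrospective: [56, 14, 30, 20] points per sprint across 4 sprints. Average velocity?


Formula: Avg velocity = Total points / Number of sprints
Points: [56, 14, 30, 20]
Sum = 56 + 14 + 30 + 20 = 120
Avg velocity = 120 / 4 = 30.0 points/sprint

30.0 points/sprint


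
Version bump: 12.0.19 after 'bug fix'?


Current: 12.0.19
Change category: 'bug fix' → patch bump
SemVer rule: patch bump → increment PATCH (MAJOR and MINOR unchanged)
New: 12.0.20

12.0.20


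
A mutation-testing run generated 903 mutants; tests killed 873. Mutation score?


Mutation score = killed / total * 100
Mutation score = 873 / 903 * 100
Mutation score = 96.68%

96.68%


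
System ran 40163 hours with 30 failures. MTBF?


Formula: MTBF = Total operating time / Number of failures
MTBF = 40163 / 30
MTBF = 1338.77 hours

1338.77 hours


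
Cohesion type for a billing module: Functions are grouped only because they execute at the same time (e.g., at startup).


Reasoning: Related by timing only
Type: Temporal cohesion

Temporal cohesion


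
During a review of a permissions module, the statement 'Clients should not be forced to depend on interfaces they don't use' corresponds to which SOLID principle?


This describes the Interface Segregation Principle (ISP)

Interface Segregation Principle (ISP)


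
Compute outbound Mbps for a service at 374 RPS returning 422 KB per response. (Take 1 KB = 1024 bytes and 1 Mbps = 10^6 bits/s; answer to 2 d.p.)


Formula: Mbps = payload_bytes * RPS * 8 / 1e6
Payload per request = 422 KB = 422 * 1024 = 432128 bytes
Total bytes/sec = 432128 * 374 = 161615872
Total bits/sec = 161615872 * 8 = 1292926976
Mbps = 1292926976 / 1e6 = 1292.93

1292.93 Mbps


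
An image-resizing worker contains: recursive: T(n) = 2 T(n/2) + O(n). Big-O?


Reasoning: master theorem case 2 (merge-sort recurrence)
Complexity: O(n log n)

O(n log n)


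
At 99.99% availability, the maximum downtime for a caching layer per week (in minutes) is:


Formula: allowed downtime = period * (100 - SLA) / 100
Period (week) = 10080 minutes
Unavailability fraction = (100 - 99.99) / 100
Allowed downtime = 10080 * (100 - 99.99) / 100
Allowed downtime = 1.008 minutes

1.008 minutes


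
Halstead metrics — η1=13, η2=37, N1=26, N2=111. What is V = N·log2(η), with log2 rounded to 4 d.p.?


Formula: V = N * log2(η), where N = N1 + N2 and η = η1 + η2
η = 13 + 37 = 50
N = 26 + 111 = 137
log2(50) ≈ 5.6439
V = 137 * 5.6439 = 773.21

773.21


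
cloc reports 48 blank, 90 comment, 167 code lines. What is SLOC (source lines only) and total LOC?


Total LOC = blank + comment + code
Total LOC = 48 + 90 + 167 = 305
SLOC (source only) = code = 167

Total LOC: 305, SLOC: 167


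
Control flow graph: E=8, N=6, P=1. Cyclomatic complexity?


Formula: V(G) = E - N + 2P
V(G) = 8 - 6 + 2*1
V(G) = 2 + 2
V(G) = 4

4


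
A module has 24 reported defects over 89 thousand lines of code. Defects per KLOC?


Defect density = defects / KLOC
Defect density = 24 / 89
Defect density = 0.27 defects/KLOC

0.27 defects/KLOC


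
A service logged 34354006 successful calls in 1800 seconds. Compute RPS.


Formula: throughput = requests / seconds
throughput = 34354006 / 1800
throughput = 19085.56 requests/second

19085.56 requests/second


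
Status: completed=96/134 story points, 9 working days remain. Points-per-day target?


Formula: Required rate = Remaining points / Days left
Remaining = 134 - 96 = 38 points
Required rate = 38 / 9 = 4.22 points/day

4.22 points/day


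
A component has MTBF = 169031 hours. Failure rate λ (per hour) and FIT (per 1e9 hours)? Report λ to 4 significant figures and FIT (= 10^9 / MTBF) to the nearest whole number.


Formula: λ = 1 / MTBF; FIT = λ × 1e9 = 1e9 / MTBF
λ = 1 / 169031 ≈ 5.916e-06 failures/hour
FIT = 1e9 / 169031 ≈ 5916 failures per 1e9 hours (nearest whole number)

λ = 5.916e-06 /h, FIT = 5916


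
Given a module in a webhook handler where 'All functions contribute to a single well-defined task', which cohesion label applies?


Reasoning: Best: single purpose
Type: Functional cohesion

Functional cohesion


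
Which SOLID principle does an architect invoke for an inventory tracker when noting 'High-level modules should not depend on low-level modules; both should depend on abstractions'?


This describes the Dependency Inversion Principle (DIP)

Dependency Inversion Principle (DIP)


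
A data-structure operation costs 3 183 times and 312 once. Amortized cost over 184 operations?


Formula: Amortized cost = Total cost / Operations
Total cost = (183 * 3) + (1 * 312)
Total cost = 549 + 312 = 861
Amortized = 861 / 184 = 4.6793

4.6793


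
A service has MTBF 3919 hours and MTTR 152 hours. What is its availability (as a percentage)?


Availability = MTBF / (MTBF + MTTR)
Availability = 3919 / (3919 + 152)
Availability = 3919 / 4071
Availability = 96.2663%

96.2663%


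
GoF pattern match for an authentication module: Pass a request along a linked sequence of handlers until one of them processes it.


This matches the Chain of Responsibility pattern

Chain of Responsibility


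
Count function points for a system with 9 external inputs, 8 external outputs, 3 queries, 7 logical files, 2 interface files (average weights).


UFP = EI*4 + EO*5 + EQ*4 + ILF*10 + EIF*7
UFP = 9*4 + 8*5 + 3*4 + 7*10 + 2*7
UFP = 36 + 40 + 12 + 70 + 14
UFP = 172

172


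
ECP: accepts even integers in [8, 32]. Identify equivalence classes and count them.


Constraint: even integers in [8, 32]
Class 1: x < 8 — out-of-range invalid
Class 2: x in [8,32] but odd — wrong type invalid
Class 3: x in [8,32] and even — valid
Class 4: x > 32 — out-of-range invalid
Total equivalence classes: 4

4 equivalence classes


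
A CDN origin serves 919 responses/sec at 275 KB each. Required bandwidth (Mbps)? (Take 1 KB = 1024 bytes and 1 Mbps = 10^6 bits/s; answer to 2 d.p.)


Formula: Mbps = payload_bytes * RPS * 8 / 1e6
Payload per request = 275 KB = 275 * 1024 = 281600 bytes
Total bytes/sec = 281600 * 919 = 258790400
Total bits/sec = 258790400 * 8 = 2070323200
Mbps = 2070323200 / 1e6 = 2070.32

2070.32 Mbps


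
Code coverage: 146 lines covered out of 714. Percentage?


Coverage = covered / total * 100
Coverage = 146 / 714 * 100
Coverage = 20.45%

20.45%


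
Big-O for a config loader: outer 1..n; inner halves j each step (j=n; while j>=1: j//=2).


Reasoning: n times log n
Complexity: O(n log n)

O(n log n)


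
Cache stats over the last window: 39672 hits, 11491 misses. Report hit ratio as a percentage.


Formula: hit rate = hits / (hits + misses) * 100
hit rate = 39672 / (39672 + 11491) * 100
hit rate = 39672 / 51163 * 100
hit rate = 77.54%

77.54%


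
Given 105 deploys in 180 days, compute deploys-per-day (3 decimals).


Formula: deployments per day = releases / days
= 105 / 180
= 0.583 deploys/day
(equivalently, 4.08 deploys/week)

0.583 deploys/day


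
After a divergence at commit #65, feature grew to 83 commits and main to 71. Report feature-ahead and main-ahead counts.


Common ancestor: commit #65
feature commits after divergence: 83 - 65 = 18
main commits after divergence: 71 - 65 = 6
feature is 18 commits ahead of main
main is 6 commits ahead of feature

feature ahead: 18, main ahead: 6


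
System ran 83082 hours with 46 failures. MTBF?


Formula: MTBF = Total operating time / Number of failures
MTBF = 83082 / 46
MTBF = 1806.13 hours

1806.13 hours


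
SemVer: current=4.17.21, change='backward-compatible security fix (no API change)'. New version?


Current: 4.17.21
Change category: 'backward-compatible security fix (no API change)' → patch bump
SemVer rule: patch bump → increment PATCH (MAJOR and MINOR unchanged)
New: 4.17.22

4.17.22


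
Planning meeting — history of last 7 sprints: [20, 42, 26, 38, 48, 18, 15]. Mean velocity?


Formula: Avg velocity = Total points / Number of sprints
Points: [20, 42, 26, 38, 48, 18, 15]
Sum = 20 + 42 + 26 + 38 + 48 + 18 + 15 = 207
Avg velocity = 207 / 7 = 29.57 points/sprint

29.57 points/sprint


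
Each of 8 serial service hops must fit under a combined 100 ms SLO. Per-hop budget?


Formula: per_stage = total_budget / stages
per_stage = 100 / 8
per_stage = 12.5 ms

12.5 ms


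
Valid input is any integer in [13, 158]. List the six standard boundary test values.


Range: [13, 158]
Boundaries: just below min, min, min+1, max-1, max, just above max
Values: [12, 13, 14, 157, 158, 159]

[12, 13, 14, 157, 158, 159]


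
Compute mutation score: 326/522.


Mutation score = killed / total * 100
Mutation score = 326 / 522 * 100
Mutation score = 62.45%

62.45%


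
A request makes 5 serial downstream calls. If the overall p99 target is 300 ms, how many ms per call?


Formula: per_stage = total_budget / stages
per_stage = 300 / 5
per_stage = 60.0 ms

60.0 ms


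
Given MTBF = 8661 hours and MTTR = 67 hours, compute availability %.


Availability = MTBF / (MTBF + MTTR)
Availability = 8661 / (8661 + 67)
Availability = 8661 / 8728
Availability = 99.2324%

99.2324%


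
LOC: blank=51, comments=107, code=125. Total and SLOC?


Total LOC = blank + comment + code
Total LOC = 51 + 107 + 125 = 283
SLOC (source only) = code = 125

Total LOC: 283, SLOC: 125


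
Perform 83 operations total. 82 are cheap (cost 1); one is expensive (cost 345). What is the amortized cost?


Formula: Amortized cost = Total cost / Operations
Total cost = (82 * 1) + (1 * 345)
Total cost = 82 + 345 = 427
Amortized = 427 / 83 = 5.1446

5.1446


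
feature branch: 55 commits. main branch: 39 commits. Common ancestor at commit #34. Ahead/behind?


Common ancestor: commit #34
feature commits after divergence: 55 - 34 = 21
main commits after divergence: 39 - 34 = 5
feature is 21 commits ahead of main
main is 5 commits ahead of feature

feature ahead: 21, main ahead: 5


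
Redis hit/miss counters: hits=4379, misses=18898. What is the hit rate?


Formula: hit rate = hits / (hits + misses) * 100
hit rate = 4379 / (4379 + 18898) * 100
hit rate = 4379 / 23277 * 100
hit rate = 18.81%

18.81%


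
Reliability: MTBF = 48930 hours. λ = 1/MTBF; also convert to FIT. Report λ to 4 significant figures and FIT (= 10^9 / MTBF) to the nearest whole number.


Formula: λ = 1 / MTBF; FIT = λ × 1e9 = 1e9 / MTBF
λ = 1 / 48930 ≈ 2.044e-05 failures/hour
FIT = 1e9 / 48930 ≈ 20437 failures per 1e9 hours (nearest whole number)

λ = 2.044e-05 /h, FIT = 20437


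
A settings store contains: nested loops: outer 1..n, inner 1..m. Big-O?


Reasoning: product of independent bounds
Complexity: O(n*m)

O(n*m)


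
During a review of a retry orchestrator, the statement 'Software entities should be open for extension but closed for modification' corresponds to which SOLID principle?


This describes the Open/Closed Principle (OCP)

Open/Closed Principle (OCP)


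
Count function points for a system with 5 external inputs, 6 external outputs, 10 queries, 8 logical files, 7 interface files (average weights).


UFP = EI*4 + EO*5 + EQ*4 + ILF*10 + EIF*7
UFP = 5*4 + 6*5 + 10*4 + 8*10 + 7*7
UFP = 20 + 30 + 40 + 80 + 49
UFP = 219

219


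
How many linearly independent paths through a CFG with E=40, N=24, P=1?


Formula: V(G) = E - N + 2P
V(G) = 40 - 24 + 2*1
V(G) = 16 + 2
V(G) = 18

18


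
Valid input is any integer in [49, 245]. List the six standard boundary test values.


Range: [49, 245]
Boundaries: just below min, min, min+1, max-1, max, just above max
Values: [48, 49, 50, 244, 245, 246]

[48, 49, 50, 244, 245, 246]


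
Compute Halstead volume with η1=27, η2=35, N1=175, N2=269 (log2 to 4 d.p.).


Formula: V = N * log2(η), where N = N1 + N2 and η = η1 + η2
η = 27 + 35 = 62
N = 175 + 269 = 444
log2(62) ≈ 5.9542
V = 444 * 5.9542 = 2643.66

2643.66


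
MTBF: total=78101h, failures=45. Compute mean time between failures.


Formula: MTBF = Total operating time / Number of failures
MTBF = 78101 / 45
MTBF = 1735.58 hours

1735.58 hours


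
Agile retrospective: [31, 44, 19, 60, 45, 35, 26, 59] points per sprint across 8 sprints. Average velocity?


Formula: Avg velocity = Total points / Number of sprints
Points: [31, 44, 19, 60, 45, 35, 26, 59]
Sum = 31 + 44 + 19 + 60 + 45 + 35 + 26 + 59 = 319
Avg velocity = 319 / 8 = 39.88 points/sprint

39.88 points/sprint


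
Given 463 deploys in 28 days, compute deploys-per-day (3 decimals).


Formula: deployments per day = releases / days
= 463 / 28
= 16.536 deploys/day
(equivalently, 115.75 deploys/week)

16.536 deploys/day


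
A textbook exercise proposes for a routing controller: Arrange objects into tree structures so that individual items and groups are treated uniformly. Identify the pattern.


This matches the Composite pattern

Composite


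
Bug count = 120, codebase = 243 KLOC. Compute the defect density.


Defect density = defects / KLOC
Defect density = 120 / 243
Defect density = 0.494 defects/KLOC

0.494 defects/KLOC


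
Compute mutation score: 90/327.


Mutation score = killed / total * 100
Mutation score = 90 / 327 * 100
Mutation score = 27.52%

27.52%


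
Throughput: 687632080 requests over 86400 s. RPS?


Formula: throughput = requests / seconds
throughput = 687632080 / 86400
throughput = 7958.7 requests/second

7958.7 requests/second


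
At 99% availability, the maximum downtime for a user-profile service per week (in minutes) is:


Formula: allowed downtime = period * (100 - SLA) / 100
Period (week) = 10080 minutes
Unavailability fraction = (100 - 99.0) / 100
Allowed downtime = 10080 * (100 - 99.0) / 100
Allowed downtime = 100.8 minutes

100.8 minutes


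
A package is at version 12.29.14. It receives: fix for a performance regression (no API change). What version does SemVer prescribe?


Current: 12.29.14
Change category: 'fix for a performance regression (no API change)' → patch bump
SemVer rule: patch bump → increment PATCH (MAJOR and MINOR unchanged)
New: 12.29.15

12.29.15


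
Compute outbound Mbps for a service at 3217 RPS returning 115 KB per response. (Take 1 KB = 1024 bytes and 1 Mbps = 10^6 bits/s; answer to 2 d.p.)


Formula: Mbps = payload_bytes * RPS * 8 / 1e6
Payload per request = 115 KB = 115 * 1024 = 117760 bytes
Total bytes/sec = 117760 * 3217 = 378833920
Total bits/sec = 378833920 * 8 = 3030671360
Mbps = 3030671360 / 1e6 = 3030.67

3030.67 Mbps


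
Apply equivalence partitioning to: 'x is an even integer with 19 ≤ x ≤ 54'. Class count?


Constraint: even integers in [19, 54]
Class 1: x < 19 — out-of-range invalid
Class 2: x in [19,54] but odd — wrong type invalid
Class 3: x in [19,54] and even — valid
Class 4: x > 54 — out-of-range invalid
Total equivalence classes: 4

4 equivalence classes


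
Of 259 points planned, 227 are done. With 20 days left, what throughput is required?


Formula: Required rate = Remaining points / Days left
Remaining = 259 - 227 = 32 points
Required rate = 32 / 20 = 1.6 points/day

1.6 points/day


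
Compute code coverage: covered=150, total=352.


Coverage = covered / total * 100
Coverage = 150 / 352 * 100
Coverage = 42.61%

42.61%


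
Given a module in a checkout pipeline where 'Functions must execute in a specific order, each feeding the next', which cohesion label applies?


Reasoning: Output of one is input to next
Type: Sequential cohesion

Sequential cohesion


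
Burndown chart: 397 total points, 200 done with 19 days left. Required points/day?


Formula: Required rate = Remaining points / Days left
Remaining = 397 - 200 = 197 points
Required rate = 197 / 19 = 10.37 points/day

10.37 points/day


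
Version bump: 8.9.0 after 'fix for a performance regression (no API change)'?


Current: 8.9.0
Change category: 'fix for a performance regression (no API change)' → patch bump
SemVer rule: patch bump → increment PATCH (MAJOR and MINOR unchanged)
New: 8.9.1

8.9.1


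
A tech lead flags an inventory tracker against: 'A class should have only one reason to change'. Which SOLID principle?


This describes the Single Responsibility Principle (SRP)

Single Responsibility Principle (SRP)


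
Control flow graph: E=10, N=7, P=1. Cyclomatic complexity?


Formula: V(G) = E - N + 2P
V(G) = 10 - 7 + 2*1
V(G) = 3 + 2
V(G) = 5

5


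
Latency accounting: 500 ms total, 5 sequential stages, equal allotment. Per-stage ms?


Formula: per_stage = total_budget / stages
per_stage = 500 / 5
per_stage = 100.0 ms

100.0 ms


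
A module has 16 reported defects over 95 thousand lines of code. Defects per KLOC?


Defect density = defects / KLOC
Defect density = 16 / 95
Defect density = 0.168 defects/KLOC

0.168 defects/KLOC


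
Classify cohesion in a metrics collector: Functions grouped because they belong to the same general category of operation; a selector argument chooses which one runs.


Reasoning: Grouped by category of activity, not by data or sequence
Type: Logical cohesion

Logical cohesion


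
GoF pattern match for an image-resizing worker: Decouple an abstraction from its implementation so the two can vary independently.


This matches the Bridge pattern

Bridge


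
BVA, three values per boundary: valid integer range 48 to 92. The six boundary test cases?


Range: [48, 92]
Boundaries: just below min, min, min+1, max-1, max, just above max
Values: [47, 48, 49, 91, 92, 93]

[47, 48, 49, 91, 92, 93]


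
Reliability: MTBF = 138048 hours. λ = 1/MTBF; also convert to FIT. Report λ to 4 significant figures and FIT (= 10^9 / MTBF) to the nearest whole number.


Formula: λ = 1 / MTBF; FIT = λ × 1e9 = 1e9 / MTBF
λ = 1 / 138048 ≈ 7.244e-06 failures/hour
FIT = 1e9 / 138048 ≈ 7244 failures per 1e9 hours (nearest whole number)

λ = 7.244e-06 /h, FIT = 7244


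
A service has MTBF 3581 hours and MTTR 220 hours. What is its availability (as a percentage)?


Availability = MTBF / (MTBF + MTTR)
Availability = 3581 / (3581 + 220)
Availability = 3581 / 3801
Availability = 94.212%

94.212%


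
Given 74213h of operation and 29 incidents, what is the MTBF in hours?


Formula: MTBF = Total operating time / Number of failures
MTBF = 74213 / 29
MTBF = 2559.07 hours

2559.07 hours


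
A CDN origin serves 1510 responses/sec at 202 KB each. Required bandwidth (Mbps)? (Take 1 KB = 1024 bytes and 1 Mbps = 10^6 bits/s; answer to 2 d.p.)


Formula: Mbps = payload_bytes * RPS * 8 / 1e6
Payload per request = 202 KB = 202 * 1024 = 206848 bytes
Total bytes/sec = 206848 * 1510 = 312340480
Total bits/sec = 312340480 * 8 = 2498723840
Mbps = 2498723840 / 1e6 = 2498.72

2498.72 Mbps


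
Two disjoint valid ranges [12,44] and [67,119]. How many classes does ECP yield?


Valid ranges: [12,44] and [67,119]
Class 1: x < 12 — invalid
Class 2: 12 ≤ x ≤ 44 — valid
Class 3: 44 < x < 67 — invalid (gap between ranges)
Class 4: 67 ≤ x ≤ 119 — valid
Class 5: x > 119 — invalid
Total equivalence classes: 5

5 equivalence classes


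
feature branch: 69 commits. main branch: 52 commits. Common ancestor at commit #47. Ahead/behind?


Common ancestor: commit #47
feature commits after divergence: 69 - 47 = 22
main commits after divergence: 52 - 47 = 5
feature is 22 commits ahead of main
main is 5 commits ahead of feature

feature ahead: 22, main ahead: 5


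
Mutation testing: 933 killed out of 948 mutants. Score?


Mutation score = killed / total * 100
Mutation score = 933 / 948 * 100
Mutation score = 98.42%

98.42%


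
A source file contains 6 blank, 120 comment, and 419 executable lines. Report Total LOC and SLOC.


Total LOC = blank + comment + code
Total LOC = 6 + 120 + 419 = 545
SLOC (source only) = code = 419

Total LOC: 545, SLOC: 419


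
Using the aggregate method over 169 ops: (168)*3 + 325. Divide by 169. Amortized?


Formula: Amortized cost = Total cost / Operations
Total cost = (168 * 3) + (1 * 325)
Total cost = 504 + 325 = 829
Amortized = 829 / 169 = 4.9053

4.9053


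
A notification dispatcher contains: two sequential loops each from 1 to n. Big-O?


Reasoning: sequential dominates: O(n) + O(n) = O(n)
Complexity: O(n)

O(n)


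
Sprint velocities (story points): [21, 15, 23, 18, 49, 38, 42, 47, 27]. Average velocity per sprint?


Formula: Avg velocity = Total points / Number of sprints
Points: [21, 15, 23, 18, 49, 38, 42, 47, 27]
Sum = 21 + 15 + 23 + 18 + 49 + 38 + 42 + 47 + 27 = 280
Avg velocity = 280 / 9 = 31.11 points/sprint

31.11 points/sprint


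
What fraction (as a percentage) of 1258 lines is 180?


Coverage = covered / total * 100
Coverage = 180 / 1258 * 100
Coverage = 14.31%

14.31%


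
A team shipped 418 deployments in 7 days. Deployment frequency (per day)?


Formula: deployments per day = releases / days
= 418 / 7
= 59.714 deploys/day
(equivalently, 418.0 deploys/week)

59.714 deploys/day


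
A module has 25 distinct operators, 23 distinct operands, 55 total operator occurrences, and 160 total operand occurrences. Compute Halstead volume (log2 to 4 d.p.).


Formula: V = N * log2(η), where N = N1 + N2 and η = η1 + η2
η = 25 + 23 = 48
N = 55 + 160 = 215
log2(48) ≈ 5.5850
V = 215 * 5.5850 = 1200.78

1200.78


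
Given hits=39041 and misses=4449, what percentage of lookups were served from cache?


Formula: hit rate = hits / (hits + misses) * 100
hit rate = 39041 / (39041 + 4449) * 100
hit rate = 39041 / 43490 * 100
hit rate = 89.77%

89.77%


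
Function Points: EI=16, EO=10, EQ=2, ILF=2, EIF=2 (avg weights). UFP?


UFP = EI*4 + EO*5 + EQ*4 + ILF*10 + EIF*7
UFP = 16*4 + 10*5 + 2*4 + 2*10 + 2*7
UFP = 64 + 50 + 8 + 20 + 14
UFP = 156

156


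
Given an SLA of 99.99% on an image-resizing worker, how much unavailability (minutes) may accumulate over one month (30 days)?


Formula: allowed downtime = period * (100 - SLA) / 100
Period (month (30 days)) = 43200 minutes
Unavailability fraction = (100 - 99.99) / 100
Allowed downtime = 43200 * (100 - 99.99) / 100
Allowed downtime = 4.32 minutes

4.32 minutes


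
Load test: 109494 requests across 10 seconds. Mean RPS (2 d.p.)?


Formula: throughput = requests / seconds
throughput = 109494 / 10
throughput = 10949.4 requests/second

10949.4 requests/second


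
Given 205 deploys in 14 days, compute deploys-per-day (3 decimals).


Formula: deployments per day = releases / days
= 205 / 14
= 14.643 deploys/day
(equivalently, 102.5 deploys/week)

14.643 deploys/day


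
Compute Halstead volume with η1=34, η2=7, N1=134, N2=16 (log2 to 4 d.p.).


Formula: V = N * log2(η), where N = N1 + N2 and η = η1 + η2
η = 34 + 7 = 41
N = 134 + 16 = 150
log2(41) ≈ 5.3576
V = 150 * 5.3576 = 803.64

803.64


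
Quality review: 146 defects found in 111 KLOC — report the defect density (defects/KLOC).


Defect density = defects / KLOC
Defect density = 146 / 111
Defect density = 1.315 defects/KLOC

1.315 defects/KLOC


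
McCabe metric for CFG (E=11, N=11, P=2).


Formula: V(G) = E - N + 2P
V(G) = 11 - 11 + 2*2
V(G) = 0 + 4
V(G) = 4

4


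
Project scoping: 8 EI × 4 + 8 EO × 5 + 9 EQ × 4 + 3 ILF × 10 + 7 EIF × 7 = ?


UFP = EI*4 + EO*5 + EQ*4 + ILF*10 + EIF*7
UFP = 8*4 + 8*5 + 9*4 + 3*10 + 7*7
UFP = 32 + 40 + 36 + 30 + 49
UFP = 187

187


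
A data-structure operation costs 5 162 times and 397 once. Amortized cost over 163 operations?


Formula: Amortized cost = Total cost / Operations
Total cost = (162 * 5) + (1 * 397)
Total cost = 810 + 397 = 1207
Amortized = 1207 / 163 = 7.4049

7.4049


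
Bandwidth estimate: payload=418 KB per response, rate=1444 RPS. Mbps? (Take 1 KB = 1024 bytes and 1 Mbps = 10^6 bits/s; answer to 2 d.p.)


Formula: Mbps = payload_bytes * RPS * 8 / 1e6
Payload per request = 418 KB = 418 * 1024 = 428032 bytes
Total bytes/sec = 428032 * 1444 = 618078208
Total bits/sec = 618078208 * 8 = 4944625664
Mbps = 4944625664 / 1e6 = 4944.63

4944.63 Mbps


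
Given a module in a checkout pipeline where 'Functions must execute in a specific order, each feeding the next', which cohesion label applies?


Reasoning: Output of one is input to next
Type: Sequential cohesion

Sequential cohesion


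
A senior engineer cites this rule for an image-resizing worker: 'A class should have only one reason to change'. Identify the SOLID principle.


This describes the Single Responsibility Principle (SRP)

Single Responsibility Principle (SRP)


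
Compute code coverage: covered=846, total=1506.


Coverage = covered / total * 100
Coverage = 846 / 1506 * 100
Coverage = 56.18%

56.18%


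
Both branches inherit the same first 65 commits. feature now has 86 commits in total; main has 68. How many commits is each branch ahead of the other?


Common ancestor: commit #65
feature commits after divergence: 86 - 65 = 21
main commits after divergence: 68 - 65 = 3
feature is 21 commits ahead of main
main is 3 commits ahead of feature

feature ahead: 21, main ahead: 3


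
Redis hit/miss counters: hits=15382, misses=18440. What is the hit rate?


Formula: hit rate = hits / (hits + misses) * 100
hit rate = 15382 / (15382 + 18440) * 100
hit rate = 15382 / 33822 * 100
hit rate = 45.48%

45.48%


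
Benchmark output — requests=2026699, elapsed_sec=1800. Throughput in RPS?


Formula: throughput = requests / seconds
throughput = 2026699 / 1800
throughput = 1125.94 requests/second

1125.94 requests/second


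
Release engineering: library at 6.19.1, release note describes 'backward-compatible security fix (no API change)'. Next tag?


Current: 6.19.1
Change category: 'backward-compatible security fix (no API change)' → patch bump
SemVer rule: patch bump → increment PATCH (MAJOR and MINOR unchanged)
New: 6.19.2

6.19.2


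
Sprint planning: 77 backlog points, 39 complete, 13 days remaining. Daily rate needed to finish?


Formula: Required rate = Remaining points / Days left
Remaining = 77 - 39 = 38 points
Required rate = 38 / 13 = 2.92 points/day

2.92 points/day


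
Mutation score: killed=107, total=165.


Mutation score = killed / total * 100
Mutation score = 107 / 165 * 100
Mutation score = 64.85%

64.85%


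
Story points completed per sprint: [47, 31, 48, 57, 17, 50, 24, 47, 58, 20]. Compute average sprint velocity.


Formula: Avg velocity = Total points / Number of sprints
Points: [47, 31, 48, 57, 17, 50, 24, 47, 58, 20]
Sum = 47 + 31 + 48 + 57 + 17 + 50 + 24 + 47 + 58 + 20 = 399
Avg velocity = 399 / 10 = 39.9 points/sprint

39.9 points/sprint


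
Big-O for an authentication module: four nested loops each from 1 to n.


Reasoning: four levels of nesting
Complexity: O(n^4)

O(n^4)


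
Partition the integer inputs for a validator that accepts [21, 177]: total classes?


Valid range: [21, 177]
Class 1: x < 21 — invalid
Class 2: 21 ≤ x ≤ 177 — valid
Class 3: x > 177 — invalid
Total equivalence classes: 3

3 equivalence classes


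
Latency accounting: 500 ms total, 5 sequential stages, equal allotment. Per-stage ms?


Formula: per_stage = total_budget / stages
per_stage = 500 / 5
per_stage = 100.0 ms

100.0 ms


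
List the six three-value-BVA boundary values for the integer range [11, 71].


Range: [11, 71]
Boundaries: just below min, min, min+1, max-1, max, just above max
Values: [10, 11, 12, 70, 71, 72]

[10, 11, 12, 70, 71, 72]


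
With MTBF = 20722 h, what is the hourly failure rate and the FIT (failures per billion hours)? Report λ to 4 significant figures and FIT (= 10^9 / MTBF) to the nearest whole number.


Formula: λ = 1 / MTBF; FIT = λ × 1e9 = 1e9 / MTBF
λ = 1 / 20722 ≈ 4.826e-05 failures/hour
FIT = 1e9 / 20722 ≈ 48258 failures per 1e9 hours (nearest whole number)

λ = 4.826e-05 /h, FIT = 48258


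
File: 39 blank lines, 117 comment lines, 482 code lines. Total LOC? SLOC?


Total LOC = blank + comment + code
Total LOC = 39 + 117 + 482 = 638
SLOC (source only) = code = 482

Total LOC: 638, SLOC: 482


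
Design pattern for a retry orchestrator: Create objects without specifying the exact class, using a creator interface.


This matches the Factory Method pattern

Factory Method


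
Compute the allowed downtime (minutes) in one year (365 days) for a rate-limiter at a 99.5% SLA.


Formula: allowed downtime = period * (100 - SLA) / 100
Period (year (365 days)) = 525600 minutes
Unavailability fraction = (100 - 99.5) / 100
Allowed downtime = 525600 * (100 - 99.5) / 100
Allowed downtime = 2628.0 minutes

2628.0 minutes
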